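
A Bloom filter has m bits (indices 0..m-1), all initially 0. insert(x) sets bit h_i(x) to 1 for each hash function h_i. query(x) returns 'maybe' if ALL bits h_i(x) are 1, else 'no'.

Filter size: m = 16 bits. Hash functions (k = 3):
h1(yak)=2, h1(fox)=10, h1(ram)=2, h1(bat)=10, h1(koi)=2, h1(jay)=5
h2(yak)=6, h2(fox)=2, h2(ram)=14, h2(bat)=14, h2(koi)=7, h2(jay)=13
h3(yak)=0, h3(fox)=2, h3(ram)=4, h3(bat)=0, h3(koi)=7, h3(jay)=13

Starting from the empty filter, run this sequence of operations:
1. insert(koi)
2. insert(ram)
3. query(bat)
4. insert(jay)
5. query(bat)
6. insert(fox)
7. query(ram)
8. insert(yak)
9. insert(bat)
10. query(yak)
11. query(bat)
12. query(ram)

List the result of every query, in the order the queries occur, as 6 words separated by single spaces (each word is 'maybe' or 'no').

Answer: no no maybe maybe maybe maybe

Derivation:
Start: bits=0000000000000000
Op 1: insert koi -> sets bits 2 7 -> bits=0010000100000000
Op 2: insert ram -> sets bits 2 4 14 -> bits=0010100100000010
Op 3: query bat -> checks bit0=0, bit10=0, bit14=1 (has a 0) -> no
Op 4: insert jay -> sets bits 5 13 -> bits=0010110100000110
Op 5: query bat -> checks bit0=0, bit10=0, bit14=1 (has a 0) -> no
Op 6: insert fox -> sets bits 2 10 -> bits=0010110100100110
Op 7: query ram -> checks bit2=1, bit4=1, bit14=1 (all 1) -> maybe
Op 8: insert yak -> sets bits 0 2 6 -> bits=1010111100100110
Op 9: insert bat -> sets bits 0 10 14 -> bits=1010111100100110
Op 10: query yak -> checks bit0=1, bit2=1, bit6=1 (all 1) -> maybe
Op 11: query bat -> checks bit0=1, bit10=1, bit14=1 (all 1) -> maybe
Op 12: query ram -> checks bit2=1, bit4=1, bit14=1 (all 1) -> maybe
Query results in order: no no maybe maybe maybe maybe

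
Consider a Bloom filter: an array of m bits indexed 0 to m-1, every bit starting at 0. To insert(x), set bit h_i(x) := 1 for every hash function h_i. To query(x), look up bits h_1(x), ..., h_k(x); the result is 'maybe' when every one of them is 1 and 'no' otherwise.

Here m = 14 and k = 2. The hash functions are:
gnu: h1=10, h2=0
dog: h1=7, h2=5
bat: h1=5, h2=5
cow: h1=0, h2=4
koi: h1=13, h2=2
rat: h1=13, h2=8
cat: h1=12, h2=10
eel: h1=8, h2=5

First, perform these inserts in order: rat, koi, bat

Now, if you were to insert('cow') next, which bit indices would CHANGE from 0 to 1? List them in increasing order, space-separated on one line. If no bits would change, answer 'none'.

Answer: 0 4

Derivation:
Start: bits=00000000000000
After insert 'rat': sets bits 8 13 -> bits=00000000100001
After insert 'koi': sets bits 2 13 -> bits=00100000100001
After insert 'bat': sets bits 5 -> bits=00100100100001
insert 'cow' would touch bits 0 4; currently bit0=0, bit4=0
Bits that are 0 among those (would change 0->1): 0 4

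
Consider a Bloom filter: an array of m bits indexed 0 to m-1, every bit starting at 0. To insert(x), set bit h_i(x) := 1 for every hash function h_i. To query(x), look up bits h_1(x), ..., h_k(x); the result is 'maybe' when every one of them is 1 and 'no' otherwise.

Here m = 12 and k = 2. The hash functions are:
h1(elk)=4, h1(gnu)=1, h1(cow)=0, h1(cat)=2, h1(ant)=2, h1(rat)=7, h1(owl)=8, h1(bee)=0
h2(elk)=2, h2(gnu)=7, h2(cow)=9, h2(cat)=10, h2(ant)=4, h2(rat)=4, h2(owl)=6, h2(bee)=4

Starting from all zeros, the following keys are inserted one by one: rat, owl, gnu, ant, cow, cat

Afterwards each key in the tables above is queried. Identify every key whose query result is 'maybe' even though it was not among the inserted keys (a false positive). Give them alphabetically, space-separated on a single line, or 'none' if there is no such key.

Answer: bee elk

Derivation:
Start: bits=000000000000
After insert 'rat': sets bits 4 7 -> bits=000010010000
After insert 'owl': sets bits 6 8 -> bits=000010111000
After insert 'gnu': sets bits 1 7 -> bits=010010111000
After insert 'ant': sets bits 2 4 -> bits=011010111000
After insert 'cow': sets bits 0 9 -> bits=111010111100
After insert 'cat': sets bits 2 10 -> bits=111010111110
Not inserted: bee elk — query each against bits=111010111110:
query bee: checks bit0=1, bit4=1 (all 1) -> maybe => FALSE POSITIVE
query elk: checks bit2=1, bit4=1 (all 1) -> maybe => FALSE POSITIVE
False positives (alphabetical): bee elk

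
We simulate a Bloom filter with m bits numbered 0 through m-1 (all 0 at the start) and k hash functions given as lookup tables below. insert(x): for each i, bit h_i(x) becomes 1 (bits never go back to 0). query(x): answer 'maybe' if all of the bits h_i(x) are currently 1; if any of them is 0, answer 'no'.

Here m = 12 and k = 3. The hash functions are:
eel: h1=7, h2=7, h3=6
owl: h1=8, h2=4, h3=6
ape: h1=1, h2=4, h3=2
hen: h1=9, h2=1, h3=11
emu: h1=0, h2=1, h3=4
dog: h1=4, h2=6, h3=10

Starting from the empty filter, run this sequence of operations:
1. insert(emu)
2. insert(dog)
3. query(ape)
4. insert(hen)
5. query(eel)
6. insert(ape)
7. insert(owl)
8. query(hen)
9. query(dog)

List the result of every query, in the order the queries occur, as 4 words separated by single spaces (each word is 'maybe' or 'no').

Start: bits=000000000000
Op 1: insert emu -> sets bits 0 1 4 -> bits=110010000000
Op 2: insert dog -> sets bits 4 6 10 -> bits=110010100010
Op 3: query ape -> checks bit1=1, bit2=0, bit4=1 (has a 0) -> no
Op 4: insert hen -> sets bits 1 9 11 -> bits=110010100111
Op 5: query eel -> checks bit6=1, bit7=0 (has a 0) -> no
Op 6: insert ape -> sets bits 1 2 4 -> bits=111010100111
Op 7: insert owl -> sets bits 4 6 8 -> bits=111010101111
Op 8: query hen -> checks bit1=1, bit9=1, bit11=1 (all 1) -> maybe
Op 9: query dog -> checks bit4=1, bit6=1, bit10=1 (all 1) -> maybe
Query results in order: no no maybe maybe

Answer: no no maybe maybe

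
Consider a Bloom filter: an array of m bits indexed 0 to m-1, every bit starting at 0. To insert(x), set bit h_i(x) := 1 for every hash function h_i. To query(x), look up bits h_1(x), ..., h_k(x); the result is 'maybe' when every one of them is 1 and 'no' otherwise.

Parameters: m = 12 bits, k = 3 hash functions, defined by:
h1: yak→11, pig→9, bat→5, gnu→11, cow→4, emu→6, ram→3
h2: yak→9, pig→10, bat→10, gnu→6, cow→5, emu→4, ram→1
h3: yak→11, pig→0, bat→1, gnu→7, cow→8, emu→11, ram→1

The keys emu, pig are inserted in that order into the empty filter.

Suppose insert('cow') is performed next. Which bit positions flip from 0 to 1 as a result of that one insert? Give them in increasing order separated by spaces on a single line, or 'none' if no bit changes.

Answer: 5 8

Derivation:
Start: bits=000000000000
After insert 'emu': sets bits 4 6 11 -> bits=000010100001
After insert 'pig': sets bits 0 9 10 -> bits=100010100111
insert 'cow' would touch bits 4 5 8; currently bit4=1, bit5=0, bit8=0
Bits that are 0 among those (would change 0->1): 5 8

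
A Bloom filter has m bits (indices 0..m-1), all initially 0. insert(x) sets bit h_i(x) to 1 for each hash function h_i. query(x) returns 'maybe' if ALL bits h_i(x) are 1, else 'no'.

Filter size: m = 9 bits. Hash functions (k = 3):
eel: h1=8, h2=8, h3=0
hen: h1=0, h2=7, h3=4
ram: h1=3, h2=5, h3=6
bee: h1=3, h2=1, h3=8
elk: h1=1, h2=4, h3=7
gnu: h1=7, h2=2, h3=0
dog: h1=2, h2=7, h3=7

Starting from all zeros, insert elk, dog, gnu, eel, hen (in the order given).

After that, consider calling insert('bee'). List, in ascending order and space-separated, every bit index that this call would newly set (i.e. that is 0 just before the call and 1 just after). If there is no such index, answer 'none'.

Start: bits=000000000
After insert 'elk': sets bits 1 4 7 -> bits=010010010
After insert 'dog': sets bits 2 7 -> bits=011010010
After insert 'gnu': sets bits 0 2 7 -> bits=111010010
After insert 'eel': sets bits 0 8 -> bits=111010011
After insert 'hen': sets bits 0 4 7 -> bits=111010011
insert 'bee' would touch bits 1 3 8; currently bit1=1, bit3=0, bit8=1
Bits that are 0 among those (would change 0->1): 3

Answer: 3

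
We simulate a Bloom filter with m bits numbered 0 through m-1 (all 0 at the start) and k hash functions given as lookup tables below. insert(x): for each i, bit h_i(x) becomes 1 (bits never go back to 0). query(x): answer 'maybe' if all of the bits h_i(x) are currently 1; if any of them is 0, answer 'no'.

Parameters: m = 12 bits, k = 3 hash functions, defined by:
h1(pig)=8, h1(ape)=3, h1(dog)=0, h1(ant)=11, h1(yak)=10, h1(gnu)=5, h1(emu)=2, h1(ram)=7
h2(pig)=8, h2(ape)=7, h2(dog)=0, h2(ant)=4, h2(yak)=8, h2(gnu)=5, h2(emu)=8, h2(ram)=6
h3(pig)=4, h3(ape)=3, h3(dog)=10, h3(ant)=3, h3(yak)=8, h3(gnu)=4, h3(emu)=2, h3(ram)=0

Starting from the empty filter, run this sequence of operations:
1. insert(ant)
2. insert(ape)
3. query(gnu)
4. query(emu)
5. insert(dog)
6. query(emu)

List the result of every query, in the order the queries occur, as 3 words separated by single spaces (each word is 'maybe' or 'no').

Start: bits=000000000000
Op 1: insert ant -> sets bits 3 4 11 -> bits=000110000001
Op 2: insert ape -> sets bits 3 7 -> bits=000110010001
Op 3: query gnu -> checks bit4=1, bit5=0 (has a 0) -> no
Op 4: query emu -> checks bit2=0, bit8=0 (has a 0) -> no
Op 5: insert dog -> sets bits 0 10 -> bits=100110010011
Op 6: query emu -> checks bit2=0, bit8=0 (has a 0) -> no
Query results in order: no no no

Answer: no no no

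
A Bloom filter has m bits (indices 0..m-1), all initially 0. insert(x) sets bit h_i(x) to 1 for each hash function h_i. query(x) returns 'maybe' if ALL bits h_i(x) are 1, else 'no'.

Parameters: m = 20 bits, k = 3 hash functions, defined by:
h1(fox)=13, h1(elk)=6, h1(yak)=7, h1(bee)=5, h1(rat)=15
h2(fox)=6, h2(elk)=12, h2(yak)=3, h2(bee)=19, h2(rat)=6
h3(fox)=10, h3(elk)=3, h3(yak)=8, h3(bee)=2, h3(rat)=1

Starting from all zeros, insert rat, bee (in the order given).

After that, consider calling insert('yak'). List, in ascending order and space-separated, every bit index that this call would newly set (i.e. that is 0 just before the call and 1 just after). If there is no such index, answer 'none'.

Start: bits=00000000000000000000
After insert 'rat': sets bits 1 6 15 -> bits=01000010000000010000
After insert 'bee': sets bits 2 5 19 -> bits=01100110000000010001
insert 'yak' would touch bits 3 7 8; currently bit3=0, bit7=0, bit8=0
Bits that are 0 among those (would change 0->1): 3 7 8

Answer: 3 7 8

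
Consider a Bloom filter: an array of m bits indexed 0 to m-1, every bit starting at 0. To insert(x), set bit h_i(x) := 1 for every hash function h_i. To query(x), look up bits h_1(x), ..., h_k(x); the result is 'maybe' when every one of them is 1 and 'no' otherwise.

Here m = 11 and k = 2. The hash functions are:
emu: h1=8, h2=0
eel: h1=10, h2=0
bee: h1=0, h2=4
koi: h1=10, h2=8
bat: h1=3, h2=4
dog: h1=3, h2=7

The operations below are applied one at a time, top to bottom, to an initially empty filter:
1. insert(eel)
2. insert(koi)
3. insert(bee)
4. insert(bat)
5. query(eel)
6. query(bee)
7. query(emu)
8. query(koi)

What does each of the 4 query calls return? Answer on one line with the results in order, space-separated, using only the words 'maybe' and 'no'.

Start: bits=00000000000
Op 1: insert eel -> sets bits 0 10 -> bits=10000000001
Op 2: insert koi -> sets bits 8 10 -> bits=10000000101
Op 3: insert bee -> sets bits 0 4 -> bits=10001000101
Op 4: insert bat -> sets bits 3 4 -> bits=10011000101
Op 5: query eel -> checks bit0=1, bit10=1 (all 1) -> maybe
Op 6: query bee -> checks bit0=1, bit4=1 (all 1) -> maybe
Op 7: query emu -> checks bit0=1, bit8=1 (all 1) -> maybe
Op 8: query koi -> checks bit8=1, bit10=1 (all 1) -> maybe
Query results in order: maybe maybe maybe maybe

Answer: maybe maybe maybe maybe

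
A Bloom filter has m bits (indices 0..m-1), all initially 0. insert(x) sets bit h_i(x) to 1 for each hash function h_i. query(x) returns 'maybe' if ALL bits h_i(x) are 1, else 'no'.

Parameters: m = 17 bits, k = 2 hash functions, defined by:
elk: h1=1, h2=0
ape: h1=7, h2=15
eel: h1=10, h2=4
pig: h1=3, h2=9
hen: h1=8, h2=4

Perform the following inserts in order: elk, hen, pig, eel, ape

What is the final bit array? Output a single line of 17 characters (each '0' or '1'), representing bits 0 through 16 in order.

Answer: 11011001111000010

Derivation:
Start: bits=00000000000000000
After insert 'elk': sets bits 0 1 -> bits=11000000000000000
After insert 'hen': sets bits 4 8 -> bits=11001000100000000
After insert 'pig': sets bits 3 9 -> bits=11011000110000000
After insert 'eel': sets bits 4 10 -> bits=11011000111000000
After insert 'ape': sets bits 7 15 -> bits=11011001111000010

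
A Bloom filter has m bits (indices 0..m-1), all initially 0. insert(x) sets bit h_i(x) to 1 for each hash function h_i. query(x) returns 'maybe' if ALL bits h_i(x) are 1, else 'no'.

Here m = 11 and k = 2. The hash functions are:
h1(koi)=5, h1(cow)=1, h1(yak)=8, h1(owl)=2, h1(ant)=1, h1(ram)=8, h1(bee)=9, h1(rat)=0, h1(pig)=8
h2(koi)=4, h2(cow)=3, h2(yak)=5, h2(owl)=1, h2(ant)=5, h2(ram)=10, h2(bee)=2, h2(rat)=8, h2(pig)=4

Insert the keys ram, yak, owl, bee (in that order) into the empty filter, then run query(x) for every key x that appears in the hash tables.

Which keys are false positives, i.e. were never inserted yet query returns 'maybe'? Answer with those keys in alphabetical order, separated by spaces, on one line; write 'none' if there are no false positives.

Answer: ant

Derivation:
Start: bits=00000000000
After insert 'ram': sets bits 8 10 -> bits=00000000101
After insert 'yak': sets bits 5 8 -> bits=00000100101
After insert 'owl': sets bits 1 2 -> bits=01100100101
After insert 'bee': sets bits 2 9 -> bits=01100100111
Not inserted: ant cow koi pig rat — query each against bits=01100100111:
query ant: checks bit1=1, bit5=1 (all 1) -> maybe => FALSE POSITIVE
query cow: checks bit1=1, bit3=0 (has a 0) -> no => not a false positive
query koi: checks bit4=0, bit5=1 (has a 0) -> no => not a false positive
query pig: checks bit4=0, bit8=1 (has a 0) -> no => not a false positive
query rat: checks bit0=0, bit8=1 (has a 0) -> no => not a false positive
False positives (alphabetical): ant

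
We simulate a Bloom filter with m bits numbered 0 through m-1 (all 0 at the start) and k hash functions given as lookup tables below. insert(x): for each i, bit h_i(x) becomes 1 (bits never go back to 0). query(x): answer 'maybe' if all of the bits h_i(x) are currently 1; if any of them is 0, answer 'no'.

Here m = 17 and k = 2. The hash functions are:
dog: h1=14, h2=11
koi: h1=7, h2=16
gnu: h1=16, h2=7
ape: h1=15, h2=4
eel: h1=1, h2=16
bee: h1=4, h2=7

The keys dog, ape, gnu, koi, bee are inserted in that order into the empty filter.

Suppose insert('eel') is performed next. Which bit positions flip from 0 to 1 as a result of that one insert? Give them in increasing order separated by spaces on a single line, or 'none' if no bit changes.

Answer: 1

Derivation:
Start: bits=00000000000000000
After insert 'dog': sets bits 11 14 -> bits=00000000000100100
After insert 'ape': sets bits 4 15 -> bits=00001000000100110
After insert 'gnu': sets bits 7 16 -> bits=00001001000100111
After insert 'koi': sets bits 7 16 -> bits=00001001000100111
After insert 'bee': sets bits 4 7 -> bits=00001001000100111
insert 'eel' would touch bits 1 16; currently bit1=0, bit16=1
Bits that are 0 among those (would change 0->1): 1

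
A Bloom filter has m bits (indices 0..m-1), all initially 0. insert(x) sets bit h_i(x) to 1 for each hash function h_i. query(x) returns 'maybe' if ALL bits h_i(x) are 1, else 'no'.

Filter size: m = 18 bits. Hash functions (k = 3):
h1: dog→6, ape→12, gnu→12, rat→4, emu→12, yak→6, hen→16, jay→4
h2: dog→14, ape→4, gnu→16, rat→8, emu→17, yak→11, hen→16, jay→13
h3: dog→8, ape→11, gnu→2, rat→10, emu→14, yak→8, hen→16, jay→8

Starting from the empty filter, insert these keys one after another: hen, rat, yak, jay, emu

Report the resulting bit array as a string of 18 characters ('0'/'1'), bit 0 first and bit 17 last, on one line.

Answer: 000010101011111011

Derivation:
Start: bits=000000000000000000
After insert 'hen': sets bits 16 -> bits=000000000000000010
After insert 'rat': sets bits 4 8 10 -> bits=000010001010000010
After insert 'yak': sets bits 6 8 11 -> bits=000010101011000010
After insert 'jay': sets bits 4 8 13 -> bits=000010101011010010
After insert 'emu': sets bits 12 14 17 -> bits=000010101011111011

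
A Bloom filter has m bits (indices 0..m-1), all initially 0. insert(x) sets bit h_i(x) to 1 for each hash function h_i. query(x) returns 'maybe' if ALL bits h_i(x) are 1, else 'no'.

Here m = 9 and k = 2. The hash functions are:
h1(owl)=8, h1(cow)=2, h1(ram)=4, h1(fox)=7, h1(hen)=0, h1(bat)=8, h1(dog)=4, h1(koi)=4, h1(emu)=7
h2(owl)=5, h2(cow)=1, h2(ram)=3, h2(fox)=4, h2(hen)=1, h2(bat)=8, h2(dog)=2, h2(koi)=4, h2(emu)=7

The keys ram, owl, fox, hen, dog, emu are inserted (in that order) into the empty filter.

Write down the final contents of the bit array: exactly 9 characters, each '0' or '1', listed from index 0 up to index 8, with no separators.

Start: bits=000000000
After insert 'ram': sets bits 3 4 -> bits=000110000
After insert 'owl': sets bits 5 8 -> bits=000111001
After insert 'fox': sets bits 4 7 -> bits=000111011
After insert 'hen': sets bits 0 1 -> bits=110111011
After insert 'dog': sets bits 2 4 -> bits=111111011
After insert 'emu': sets bits 7 -> bits=111111011

Answer: 111111011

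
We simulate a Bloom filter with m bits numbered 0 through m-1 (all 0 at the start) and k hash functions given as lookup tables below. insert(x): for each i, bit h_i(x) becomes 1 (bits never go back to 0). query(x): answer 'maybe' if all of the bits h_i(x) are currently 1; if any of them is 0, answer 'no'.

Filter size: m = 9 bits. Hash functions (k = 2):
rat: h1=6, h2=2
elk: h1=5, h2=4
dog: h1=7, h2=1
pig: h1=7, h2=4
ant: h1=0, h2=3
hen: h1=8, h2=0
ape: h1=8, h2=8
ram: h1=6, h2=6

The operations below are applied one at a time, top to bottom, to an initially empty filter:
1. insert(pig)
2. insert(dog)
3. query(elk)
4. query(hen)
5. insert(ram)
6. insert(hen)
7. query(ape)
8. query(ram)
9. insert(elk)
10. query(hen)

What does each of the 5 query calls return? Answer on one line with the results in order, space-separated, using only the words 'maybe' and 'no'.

Answer: no no maybe maybe maybe

Derivation:
Start: bits=000000000
Op 1: insert pig -> sets bits 4 7 -> bits=000010010
Op 2: insert dog -> sets bits 1 7 -> bits=010010010
Op 3: query elk -> checks bit4=1, bit5=0 (has a 0) -> no
Op 4: query hen -> checks bit0=0, bit8=0 (has a 0) -> no
Op 5: insert ram -> sets bits 6 -> bits=010010110
Op 6: insert hen -> sets bits 0 8 -> bits=110010111
Op 7: query ape -> checks bit8=1 (all 1) -> maybe
Op 8: query ram -> checks bit6=1 (all 1) -> maybe
Op 9: insert elk -> sets bits 4 5 -> bits=110011111
Op 10: query hen -> checks bit0=1, bit8=1 (all 1) -> maybe
Query results in order: no no maybe maybe maybe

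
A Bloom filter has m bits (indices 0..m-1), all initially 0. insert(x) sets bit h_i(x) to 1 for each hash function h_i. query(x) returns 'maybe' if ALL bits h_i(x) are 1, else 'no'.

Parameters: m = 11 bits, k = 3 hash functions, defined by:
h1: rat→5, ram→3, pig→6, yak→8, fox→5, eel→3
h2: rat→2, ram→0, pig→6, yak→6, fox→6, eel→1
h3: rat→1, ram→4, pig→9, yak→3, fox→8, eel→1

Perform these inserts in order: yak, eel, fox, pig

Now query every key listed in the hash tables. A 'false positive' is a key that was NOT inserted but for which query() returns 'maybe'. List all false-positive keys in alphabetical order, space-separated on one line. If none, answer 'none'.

Start: bits=00000000000
After insert 'yak': sets bits 3 6 8 -> bits=00010010100
After insert 'eel': sets bits 1 3 -> bits=01010010100
After insert 'fox': sets bits 5 6 8 -> bits=01010110100
After insert 'pig': sets bits 6 9 -> bits=01010110110
Not inserted: ram rat — query each against bits=01010110110:
query ram: checks bit0=0, bit3=1, bit4=0 (has a 0) -> no => not a false positive
query rat: checks bit1=1, bit2=0, bit5=1 (has a 0) -> no => not a false positive
False positives (alphabetical): none

Answer: none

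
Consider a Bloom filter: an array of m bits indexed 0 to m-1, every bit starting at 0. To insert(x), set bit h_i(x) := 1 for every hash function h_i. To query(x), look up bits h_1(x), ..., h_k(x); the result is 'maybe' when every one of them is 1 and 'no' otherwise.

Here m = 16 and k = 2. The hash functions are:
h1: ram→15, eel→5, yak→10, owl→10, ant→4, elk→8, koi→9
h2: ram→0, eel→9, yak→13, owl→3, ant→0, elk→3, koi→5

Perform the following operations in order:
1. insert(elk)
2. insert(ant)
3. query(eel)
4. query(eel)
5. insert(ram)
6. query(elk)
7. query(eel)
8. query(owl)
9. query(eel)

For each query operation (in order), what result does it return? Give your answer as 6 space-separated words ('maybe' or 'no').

Answer: no no maybe no no no

Derivation:
Start: bits=0000000000000000
Op 1: insert elk -> sets bits 3 8 -> bits=0001000010000000
Op 2: insert ant -> sets bits 0 4 -> bits=1001100010000000
Op 3: query eel -> checks bit5=0, bit9=0 (has a 0) -> no
Op 4: query eel -> checks bit5=0, bit9=0 (has a 0) -> no
Op 5: insert ram -> sets bits 0 15 -> bits=1001100010000001
Op 6: query elk -> checks bit3=1, bit8=1 (all 1) -> maybe
Op 7: query eel -> checks bit5=0, bit9=0 (has a 0) -> no
Op 8: query owl -> checks bit3=1, bit10=0 (has a 0) -> no
Op 9: query eel -> checks bit5=0, bit9=0 (has a 0) -> no
Query results in order: no no maybe no no no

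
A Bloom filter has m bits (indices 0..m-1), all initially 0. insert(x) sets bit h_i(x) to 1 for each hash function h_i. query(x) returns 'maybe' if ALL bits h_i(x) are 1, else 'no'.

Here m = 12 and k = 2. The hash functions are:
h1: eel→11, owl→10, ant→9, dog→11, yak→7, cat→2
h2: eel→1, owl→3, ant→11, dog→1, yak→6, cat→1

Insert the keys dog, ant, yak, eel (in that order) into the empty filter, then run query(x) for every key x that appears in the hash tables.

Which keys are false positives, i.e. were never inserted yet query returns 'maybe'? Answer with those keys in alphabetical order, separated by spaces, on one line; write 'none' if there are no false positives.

Start: bits=000000000000
After insert 'dog': sets bits 1 11 -> bits=010000000001
After insert 'ant': sets bits 9 11 -> bits=010000000101
After insert 'yak': sets bits 6 7 -> bits=010000110101
After insert 'eel': sets bits 1 11 -> bits=010000110101
Not inserted: cat owl — query each against bits=010000110101:
query cat: checks bit1=1, bit2=0 (has a 0) -> no => not a false positive
query owl: checks bit3=0, bit10=0 (has a 0) -> no => not a false positive
False positives (alphabetical): none

Answer: none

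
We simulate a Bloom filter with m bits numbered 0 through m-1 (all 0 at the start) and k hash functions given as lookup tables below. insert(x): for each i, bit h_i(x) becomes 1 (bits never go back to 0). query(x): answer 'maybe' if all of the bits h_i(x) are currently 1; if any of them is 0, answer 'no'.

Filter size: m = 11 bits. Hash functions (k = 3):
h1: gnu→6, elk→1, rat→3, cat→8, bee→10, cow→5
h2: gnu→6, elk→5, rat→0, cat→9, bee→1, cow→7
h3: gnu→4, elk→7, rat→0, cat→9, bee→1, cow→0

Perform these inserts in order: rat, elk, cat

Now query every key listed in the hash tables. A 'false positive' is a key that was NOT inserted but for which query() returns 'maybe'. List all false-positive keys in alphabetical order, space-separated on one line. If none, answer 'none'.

Start: bits=00000000000
After insert 'rat': sets bits 0 3 -> bits=10010000000
After insert 'elk': sets bits 1 5 7 -> bits=11010101000
After insert 'cat': sets bits 8 9 -> bits=11010101110
Not inserted: bee cow gnu — query each against bits=11010101110:
query bee: checks bit1=1, bit10=0 (has a 0) -> no => not a false positive
query cow: checks bit0=1, bit5=1, bit7=1 (all 1) -> maybe => FALSE POSITIVE
query gnu: checks bit4=0, bit6=0 (has a 0) -> no => not a false positive
False positives (alphabetical): cow

Answer: cow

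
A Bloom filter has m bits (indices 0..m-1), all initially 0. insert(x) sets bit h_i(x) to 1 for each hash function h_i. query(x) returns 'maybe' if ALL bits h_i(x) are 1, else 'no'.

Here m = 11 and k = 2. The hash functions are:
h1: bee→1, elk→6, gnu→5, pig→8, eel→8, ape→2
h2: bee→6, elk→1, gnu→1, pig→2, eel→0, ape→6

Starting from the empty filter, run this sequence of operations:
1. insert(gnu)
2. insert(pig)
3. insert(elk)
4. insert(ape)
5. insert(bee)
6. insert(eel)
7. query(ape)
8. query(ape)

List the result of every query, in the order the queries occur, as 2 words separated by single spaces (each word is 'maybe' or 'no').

Start: bits=00000000000
Op 1: insert gnu -> sets bits 1 5 -> bits=01000100000
Op 2: insert pig -> sets bits 2 8 -> bits=01100100100
Op 3: insert elk -> sets bits 1 6 -> bits=01100110100
Op 4: insert ape -> sets bits 2 6 -> bits=01100110100
Op 5: insert bee -> sets bits 1 6 -> bits=01100110100
Op 6: insert eel -> sets bits 0 8 -> bits=11100110100
Op 7: query ape -> checks bit2=1, bit6=1 (all 1) -> maybe
Op 8: query ape -> checks bit2=1, bit6=1 (all 1) -> maybe
Query results in order: maybe maybe

Answer: maybe maybe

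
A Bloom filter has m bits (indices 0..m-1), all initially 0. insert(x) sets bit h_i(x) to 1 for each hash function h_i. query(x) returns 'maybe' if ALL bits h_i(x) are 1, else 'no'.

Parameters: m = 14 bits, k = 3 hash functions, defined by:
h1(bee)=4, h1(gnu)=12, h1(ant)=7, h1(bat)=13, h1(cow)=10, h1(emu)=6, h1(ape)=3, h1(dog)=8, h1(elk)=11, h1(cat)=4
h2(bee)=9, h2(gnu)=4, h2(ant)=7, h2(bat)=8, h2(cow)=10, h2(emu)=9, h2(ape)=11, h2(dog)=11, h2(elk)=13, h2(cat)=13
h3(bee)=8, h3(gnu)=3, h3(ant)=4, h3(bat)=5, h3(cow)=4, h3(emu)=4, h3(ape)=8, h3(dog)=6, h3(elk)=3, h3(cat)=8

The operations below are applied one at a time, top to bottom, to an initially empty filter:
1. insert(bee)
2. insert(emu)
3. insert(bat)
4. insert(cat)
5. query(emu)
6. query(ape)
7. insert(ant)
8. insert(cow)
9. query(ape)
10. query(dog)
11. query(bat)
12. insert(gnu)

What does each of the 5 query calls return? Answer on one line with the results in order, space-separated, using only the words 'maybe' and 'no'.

Start: bits=00000000000000
Op 1: insert bee -> sets bits 4 8 9 -> bits=00001000110000
Op 2: insert emu -> sets bits 4 6 9 -> bits=00001010110000
Op 3: insert bat -> sets bits 5 8 13 -> bits=00001110110001
Op 4: insert cat -> sets bits 4 8 13 -> bits=00001110110001
Op 5: query emu -> checks bit4=1, bit6=1, bit9=1 (all 1) -> maybe
Op 6: query ape -> checks bit3=0, bit8=1, bit11=0 (has a 0) -> no
Op 7: insert ant -> sets bits 4 7 -> bits=00001111110001
Op 8: insert cow -> sets bits 4 10 -> bits=00001111111001
Op 9: query ape -> checks bit3=0, bit8=1, bit11=0 (has a 0) -> no
Op 10: query dog -> checks bit6=1, bit8=1, bit11=0 (has a 0) -> no
Op 11: query bat -> checks bit5=1, bit8=1, bit13=1 (all 1) -> maybe
Op 12: insert gnu -> sets bits 3 4 12 -> bits=00011111111011
Query results in order: maybe no no no maybe

Answer: maybe no no no maybe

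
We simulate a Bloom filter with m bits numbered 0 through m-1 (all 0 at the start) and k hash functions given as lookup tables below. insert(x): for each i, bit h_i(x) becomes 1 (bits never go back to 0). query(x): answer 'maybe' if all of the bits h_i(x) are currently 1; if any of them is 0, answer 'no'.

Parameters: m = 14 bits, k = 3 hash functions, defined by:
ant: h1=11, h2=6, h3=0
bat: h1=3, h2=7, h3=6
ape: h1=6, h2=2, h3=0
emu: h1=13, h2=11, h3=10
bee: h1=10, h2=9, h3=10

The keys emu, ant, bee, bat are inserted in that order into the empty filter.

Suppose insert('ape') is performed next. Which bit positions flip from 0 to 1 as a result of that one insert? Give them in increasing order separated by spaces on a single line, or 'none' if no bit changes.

Start: bits=00000000000000
After insert 'emu': sets bits 10 11 13 -> bits=00000000001101
After insert 'ant': sets bits 0 6 11 -> bits=10000010001101
After insert 'bee': sets bits 9 10 -> bits=10000010011101
After insert 'bat': sets bits 3 6 7 -> bits=10010011011101
insert 'ape' would touch bits 0 2 6; currently bit0=1, bit2=0, bit6=1
Bits that are 0 among those (would change 0->1): 2

Answer: 2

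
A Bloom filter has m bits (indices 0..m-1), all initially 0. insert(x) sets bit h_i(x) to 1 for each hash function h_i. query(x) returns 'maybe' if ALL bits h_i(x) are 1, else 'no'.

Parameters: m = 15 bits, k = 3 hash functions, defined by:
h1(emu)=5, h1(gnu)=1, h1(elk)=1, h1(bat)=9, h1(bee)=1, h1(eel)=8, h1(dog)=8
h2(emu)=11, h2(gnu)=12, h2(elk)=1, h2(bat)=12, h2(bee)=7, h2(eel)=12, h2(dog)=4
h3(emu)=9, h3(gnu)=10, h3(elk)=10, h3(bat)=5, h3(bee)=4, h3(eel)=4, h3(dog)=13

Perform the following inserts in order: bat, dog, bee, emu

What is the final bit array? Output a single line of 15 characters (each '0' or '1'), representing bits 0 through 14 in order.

Answer: 010011011101110

Derivation:
Start: bits=000000000000000
After insert 'bat': sets bits 5 9 12 -> bits=000001000100100
After insert 'dog': sets bits 4 8 13 -> bits=000011001100110
After insert 'bee': sets bits 1 4 7 -> bits=010011011100110
After insert 'emu': sets bits 5 9 11 -> bits=010011011101110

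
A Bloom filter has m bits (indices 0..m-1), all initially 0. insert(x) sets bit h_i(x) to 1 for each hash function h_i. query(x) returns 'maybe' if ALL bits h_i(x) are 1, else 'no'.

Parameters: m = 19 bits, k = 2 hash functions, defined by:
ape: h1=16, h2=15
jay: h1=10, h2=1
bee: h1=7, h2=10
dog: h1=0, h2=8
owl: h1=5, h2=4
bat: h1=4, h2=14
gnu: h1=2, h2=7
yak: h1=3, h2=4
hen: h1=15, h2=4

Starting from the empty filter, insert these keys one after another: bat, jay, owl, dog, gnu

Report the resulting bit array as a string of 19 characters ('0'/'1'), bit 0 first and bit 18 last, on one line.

Answer: 1110110110100010000

Derivation:
Start: bits=0000000000000000000
After insert 'bat': sets bits 4 14 -> bits=0000100000000010000
After insert 'jay': sets bits 1 10 -> bits=0100100000100010000
After insert 'owl': sets bits 4 5 -> bits=0100110000100010000
After insert 'dog': sets bits 0 8 -> bits=1100110010100010000
After insert 'gnu': sets bits 2 7 -> bits=1110110110100010000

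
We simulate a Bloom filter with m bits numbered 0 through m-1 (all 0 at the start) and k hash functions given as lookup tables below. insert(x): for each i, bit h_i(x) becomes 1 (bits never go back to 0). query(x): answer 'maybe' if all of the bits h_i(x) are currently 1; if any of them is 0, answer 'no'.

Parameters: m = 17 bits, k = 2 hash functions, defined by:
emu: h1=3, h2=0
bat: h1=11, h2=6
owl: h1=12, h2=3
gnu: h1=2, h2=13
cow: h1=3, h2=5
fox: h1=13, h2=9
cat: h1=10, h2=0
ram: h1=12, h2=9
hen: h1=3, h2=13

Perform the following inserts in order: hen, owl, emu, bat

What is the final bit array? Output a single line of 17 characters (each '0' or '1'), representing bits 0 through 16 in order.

Start: bits=00000000000000000
After insert 'hen': sets bits 3 13 -> bits=00010000000001000
After insert 'owl': sets bits 3 12 -> bits=00010000000011000
After insert 'emu': sets bits 0 3 -> bits=10010000000011000
After insert 'bat': sets bits 6 11 -> bits=10010010000111000

Answer: 10010010000111000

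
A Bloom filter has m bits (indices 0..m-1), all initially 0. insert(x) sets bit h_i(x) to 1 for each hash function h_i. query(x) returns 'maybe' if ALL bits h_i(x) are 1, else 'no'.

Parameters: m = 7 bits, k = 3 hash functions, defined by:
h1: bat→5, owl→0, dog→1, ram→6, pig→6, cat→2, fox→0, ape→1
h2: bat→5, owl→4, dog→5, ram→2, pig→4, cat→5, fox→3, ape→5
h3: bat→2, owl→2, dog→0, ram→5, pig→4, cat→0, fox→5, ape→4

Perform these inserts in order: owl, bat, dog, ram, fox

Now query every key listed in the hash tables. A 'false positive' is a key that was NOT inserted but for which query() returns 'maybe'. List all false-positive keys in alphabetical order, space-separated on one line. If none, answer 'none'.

Start: bits=0000000
After insert 'owl': sets bits 0 2 4 -> bits=1010100
After insert 'bat': sets bits 2 5 -> bits=1010110
After insert 'dog': sets bits 0 1 5 -> bits=1110110
After insert 'ram': sets bits 2 5 6 -> bits=1110111
After insert 'fox': sets bits 0 3 5 -> bits=1111111
Not inserted: ape cat pig — query each against bits=1111111:
query ape: checks bit1=1, bit4=1, bit5=1 (all 1) -> maybe => FALSE POSITIVE
query cat: checks bit0=1, bit2=1, bit5=1 (all 1) -> maybe => FALSE POSITIVE
query pig: checks bit4=1, bit6=1 (all 1) -> maybe => FALSE POSITIVE
False positives (alphabetical): ape cat pig

Answer: ape cat pig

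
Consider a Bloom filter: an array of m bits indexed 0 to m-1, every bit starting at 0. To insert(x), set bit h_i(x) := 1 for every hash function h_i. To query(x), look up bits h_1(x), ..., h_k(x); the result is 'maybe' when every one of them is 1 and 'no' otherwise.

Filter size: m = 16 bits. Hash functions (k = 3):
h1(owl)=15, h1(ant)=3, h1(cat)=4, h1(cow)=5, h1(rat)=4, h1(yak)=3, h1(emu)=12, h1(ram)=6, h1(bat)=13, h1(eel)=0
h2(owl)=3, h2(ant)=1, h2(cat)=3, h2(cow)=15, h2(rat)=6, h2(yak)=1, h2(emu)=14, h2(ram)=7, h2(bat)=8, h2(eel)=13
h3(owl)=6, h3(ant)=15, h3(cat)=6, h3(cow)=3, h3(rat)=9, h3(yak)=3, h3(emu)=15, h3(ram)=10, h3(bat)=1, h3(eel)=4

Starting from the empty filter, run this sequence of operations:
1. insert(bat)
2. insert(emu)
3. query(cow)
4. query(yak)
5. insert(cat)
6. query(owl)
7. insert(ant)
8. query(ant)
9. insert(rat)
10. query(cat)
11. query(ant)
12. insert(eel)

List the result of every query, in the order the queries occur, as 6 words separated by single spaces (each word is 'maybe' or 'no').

Start: bits=0000000000000000
Op 1: insert bat -> sets bits 1 8 13 -> bits=0100000010000100
Op 2: insert emu -> sets bits 12 14 15 -> bits=0100000010001111
Op 3: query cow -> checks bit3=0, bit5=0, bit15=1 (has a 0) -> no
Op 4: query yak -> checks bit1=1, bit3=0 (has a 0) -> no
Op 5: insert cat -> sets bits 3 4 6 -> bits=0101101010001111
Op 6: query owl -> checks bit3=1, bit6=1, bit15=1 (all 1) -> maybe
Op 7: insert ant -> sets bits 1 3 15 -> bits=0101101010001111
Op 8: query ant -> checks bit1=1, bit3=1, bit15=1 (all 1) -> maybe
Op 9: insert rat -> sets bits 4 6 9 -> bits=0101101011001111
Op 10: query cat -> checks bit3=1, bit4=1, bit6=1 (all 1) -> maybe
Op 11: query ant -> checks bit1=1, bit3=1, bit15=1 (all 1) -> maybe
Op 12: insert eel -> sets bits 0 4 13 -> bits=1101101011001111
Query results in order: no no maybe maybe maybe maybe

Answer: no no maybe maybe maybe maybe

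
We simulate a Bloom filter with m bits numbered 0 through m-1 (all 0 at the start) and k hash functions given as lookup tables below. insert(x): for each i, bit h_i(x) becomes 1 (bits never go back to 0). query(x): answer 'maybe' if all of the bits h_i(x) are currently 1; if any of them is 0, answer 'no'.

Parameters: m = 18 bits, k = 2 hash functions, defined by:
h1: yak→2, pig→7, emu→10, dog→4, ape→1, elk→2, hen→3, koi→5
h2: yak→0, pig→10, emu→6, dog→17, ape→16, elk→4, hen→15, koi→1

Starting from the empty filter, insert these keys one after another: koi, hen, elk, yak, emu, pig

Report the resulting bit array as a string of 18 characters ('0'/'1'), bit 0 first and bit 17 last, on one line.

Answer: 111111110010000100

Derivation:
Start: bits=000000000000000000
After insert 'koi': sets bits 1 5 -> bits=010001000000000000
After insert 'hen': sets bits 3 15 -> bits=010101000000000100
After insert 'elk': sets bits 2 4 -> bits=011111000000000100
After insert 'yak': sets bits 0 2 -> bits=111111000000000100
After insert 'emu': sets bits 6 10 -> bits=111111100010000100
After insert 'pig': sets bits 7 10 -> bits=111111110010000100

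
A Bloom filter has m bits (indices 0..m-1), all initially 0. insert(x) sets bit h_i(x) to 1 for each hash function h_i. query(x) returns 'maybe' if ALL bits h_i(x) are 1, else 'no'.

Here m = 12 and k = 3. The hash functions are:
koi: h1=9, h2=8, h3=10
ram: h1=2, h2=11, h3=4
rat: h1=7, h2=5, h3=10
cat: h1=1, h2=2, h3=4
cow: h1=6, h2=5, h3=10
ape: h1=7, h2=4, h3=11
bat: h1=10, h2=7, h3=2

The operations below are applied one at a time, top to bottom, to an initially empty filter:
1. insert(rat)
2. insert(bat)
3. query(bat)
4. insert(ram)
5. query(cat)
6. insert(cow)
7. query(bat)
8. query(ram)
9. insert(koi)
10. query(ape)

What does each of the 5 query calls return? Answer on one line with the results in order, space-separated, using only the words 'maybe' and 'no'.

Answer: maybe no maybe maybe maybe

Derivation:
Start: bits=000000000000
Op 1: insert rat -> sets bits 5 7 10 -> bits=000001010010
Op 2: insert bat -> sets bits 2 7 10 -> bits=001001010010
Op 3: query bat -> checks bit2=1, bit7=1, bit10=1 (all 1) -> maybe
Op 4: insert ram -> sets bits 2 4 11 -> bits=001011010011
Op 5: query cat -> checks bit1=0, bit2=1, bit4=1 (has a 0) -> no
Op 6: insert cow -> sets bits 5 6 10 -> bits=001011110011
Op 7: query bat -> checks bit2=1, bit7=1, bit10=1 (all 1) -> maybe
Op 8: query ram -> checks bit2=1, bit4=1, bit11=1 (all 1) -> maybe
Op 9: insert koi -> sets bits 8 9 10 -> bits=001011111111
Op 10: query ape -> checks bit4=1, bit7=1, bit11=1 (all 1) -> maybe
Query results in order: maybe no maybe maybe maybe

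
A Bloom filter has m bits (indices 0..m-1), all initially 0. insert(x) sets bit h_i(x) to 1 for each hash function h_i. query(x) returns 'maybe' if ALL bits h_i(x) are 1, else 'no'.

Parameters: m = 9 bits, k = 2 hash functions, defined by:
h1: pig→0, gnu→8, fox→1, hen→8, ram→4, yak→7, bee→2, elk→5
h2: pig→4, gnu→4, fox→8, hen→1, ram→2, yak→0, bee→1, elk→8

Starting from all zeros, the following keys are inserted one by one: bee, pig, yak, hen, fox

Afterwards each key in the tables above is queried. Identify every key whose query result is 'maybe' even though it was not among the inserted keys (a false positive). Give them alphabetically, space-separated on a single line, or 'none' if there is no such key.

Answer: gnu ram

Derivation:
Start: bits=000000000
After insert 'bee': sets bits 1 2 -> bits=011000000
After insert 'pig': sets bits 0 4 -> bits=111010000
After insert 'yak': sets bits 0 7 -> bits=111010010
After insert 'hen': sets bits 1 8 -> bits=111010011
After insert 'fox': sets bits 1 8 -> bits=111010011
Not inserted: elk gnu ram — query each against bits=111010011:
query elk: checks bit5=0, bit8=1 (has a 0) -> no => not a false positive
query gnu: checks bit4=1, bit8=1 (all 1) -> maybe => FALSE POSITIVE
query ram: checks bit2=1, bit4=1 (all 1) -> maybe => FALSE POSITIVE
False positives (alphabetical): gnu ram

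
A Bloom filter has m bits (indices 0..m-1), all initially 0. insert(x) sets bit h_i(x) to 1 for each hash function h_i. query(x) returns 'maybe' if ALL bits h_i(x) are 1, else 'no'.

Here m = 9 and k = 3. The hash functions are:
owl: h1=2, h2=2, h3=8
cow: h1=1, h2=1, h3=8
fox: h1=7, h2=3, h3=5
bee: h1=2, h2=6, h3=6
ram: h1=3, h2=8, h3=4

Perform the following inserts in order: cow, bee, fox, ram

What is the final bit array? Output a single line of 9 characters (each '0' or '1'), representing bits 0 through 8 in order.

Start: bits=000000000
After insert 'cow': sets bits 1 8 -> bits=010000001
After insert 'bee': sets bits 2 6 -> bits=011000101
After insert 'fox': sets bits 3 5 7 -> bits=011101111
After insert 'ram': sets bits 3 4 8 -> bits=011111111

Answer: 011111111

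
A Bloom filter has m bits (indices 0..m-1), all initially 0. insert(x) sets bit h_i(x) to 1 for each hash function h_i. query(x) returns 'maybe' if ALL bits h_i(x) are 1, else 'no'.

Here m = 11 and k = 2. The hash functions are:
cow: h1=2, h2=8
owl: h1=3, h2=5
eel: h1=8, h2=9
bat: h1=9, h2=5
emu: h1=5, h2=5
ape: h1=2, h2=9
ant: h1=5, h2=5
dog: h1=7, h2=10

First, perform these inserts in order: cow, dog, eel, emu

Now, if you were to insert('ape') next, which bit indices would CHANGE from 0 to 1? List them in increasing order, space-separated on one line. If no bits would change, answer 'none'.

Answer: none

Derivation:
Start: bits=00000000000
After insert 'cow': sets bits 2 8 -> bits=00100000100
After insert 'dog': sets bits 7 10 -> bits=00100001101
After insert 'eel': sets bits 8 9 -> bits=00100001111
After insert 'emu': sets bits 5 -> bits=00100101111
insert 'ape' would touch bits 2 9; currently bit2=1, bit9=1
Bits that are 0 among those (would change 0->1): none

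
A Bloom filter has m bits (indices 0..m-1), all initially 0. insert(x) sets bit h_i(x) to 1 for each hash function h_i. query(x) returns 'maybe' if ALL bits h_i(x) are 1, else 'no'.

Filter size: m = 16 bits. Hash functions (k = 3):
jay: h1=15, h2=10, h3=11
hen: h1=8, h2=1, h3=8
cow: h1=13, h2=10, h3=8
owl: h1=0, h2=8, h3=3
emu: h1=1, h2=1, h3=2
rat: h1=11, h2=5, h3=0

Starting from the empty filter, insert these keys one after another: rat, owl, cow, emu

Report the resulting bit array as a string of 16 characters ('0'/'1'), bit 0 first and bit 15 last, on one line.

Answer: 1111010010110100

Derivation:
Start: bits=0000000000000000
After insert 'rat': sets bits 0 5 11 -> bits=1000010000010000
After insert 'owl': sets bits 0 3 8 -> bits=1001010010010000
After insert 'cow': sets bits 8 10 13 -> bits=1001010010110100
After insert 'emu': sets bits 1 2 -> bits=1111010010110100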